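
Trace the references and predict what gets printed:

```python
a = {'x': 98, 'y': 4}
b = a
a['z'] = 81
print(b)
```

Key concept: dict aliasing.
Step by step:
`a = {'x': 98, 'y': 4}` → a = {'x': 98, 'y': 4}
`b = a` → b = {'x': 98, 'y': 4} (same object as a)
`a['z'] = 81` → a = {'x': 98, 'y': 4, 'z': 81} (same object as b); b = {'x': 98, 'y': 4, 'z': 81} (same object as a)
`print(b)` → prints {'x': 98, 'y': 4, 'z': 81}

Answer: {'x': 98, 'y': 4, 'z': 81}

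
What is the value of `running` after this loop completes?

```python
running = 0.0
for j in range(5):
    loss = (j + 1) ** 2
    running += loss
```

Sum of squared losses 1² + 2² + ... + 5²
`running` takes the values: 0.0 → 1.0 → 5.0 → 14.0 → 30.0 → 55.0

Answer: 55.0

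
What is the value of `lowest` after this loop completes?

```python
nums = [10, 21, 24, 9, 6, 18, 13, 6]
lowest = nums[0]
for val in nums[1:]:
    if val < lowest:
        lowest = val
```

Minimum of [10, 21, 24, 9, 6, 18, 13, 6]
`lowest` takes the values: 10 → 9 → 6

Answer: 6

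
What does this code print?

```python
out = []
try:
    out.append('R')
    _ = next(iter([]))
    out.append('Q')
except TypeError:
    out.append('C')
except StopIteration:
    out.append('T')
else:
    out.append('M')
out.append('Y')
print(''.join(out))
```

Execution trace: 'R' (try body) → 'T' (except StopIteration) → 'Y' (after the try/except). Output: RTY

Answer: RTY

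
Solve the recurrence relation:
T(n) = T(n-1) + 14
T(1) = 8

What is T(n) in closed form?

Unrolling: T(n) = T(1) + 14·(n-1) = 8 + 14(n-1) = 14n - 6.

Answer: T(n) = 14n - 6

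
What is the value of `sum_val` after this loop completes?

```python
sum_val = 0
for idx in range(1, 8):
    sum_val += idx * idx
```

Sum of squares 1² to 7² = 140
`sum_val` takes the values: 0 → 1 → 5 → 14 → 30 → 55 → 91 → 140

Answer: 140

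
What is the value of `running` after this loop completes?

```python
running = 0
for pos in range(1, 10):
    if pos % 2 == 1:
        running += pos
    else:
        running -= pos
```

Add odd, subtract even
`running` takes the values: 0 → 1 → -1 → 2 → -2 → 3 → -3 → 4 → -4 → 5

Answer: 5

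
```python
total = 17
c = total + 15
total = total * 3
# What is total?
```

Trace:
`total = 17` → total = 17
`c = total + 15` → c = 32
`total = total * 3` → total = 51
So total = 51

Answer: 51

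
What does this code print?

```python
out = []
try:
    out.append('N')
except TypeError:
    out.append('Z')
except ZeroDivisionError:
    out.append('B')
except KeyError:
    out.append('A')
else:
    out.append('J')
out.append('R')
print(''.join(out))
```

Execution trace: 'N' (try body, no exception) → 'J' (else) → 'R' (after the try/except). Output: NJR

Answer: NJR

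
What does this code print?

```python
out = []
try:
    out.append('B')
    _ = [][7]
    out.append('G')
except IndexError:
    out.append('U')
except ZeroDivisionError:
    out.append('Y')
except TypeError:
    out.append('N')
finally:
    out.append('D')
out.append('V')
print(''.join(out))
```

Execution trace: 'B' (try body) → 'U' (except IndexError) → 'D' (finally) → 'V' (after the try/except). Output: BUDV

Answer: BUDV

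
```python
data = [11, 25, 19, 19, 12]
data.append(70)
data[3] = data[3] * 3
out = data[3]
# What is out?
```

Trace:
`data = [11, 25, 19, 19, 12]` → data = [11, 25, 19, 19, 12]
`data.append(70)` → data = [11, 25, 19, 19, 12, 70]
`data[3] = data[3] * 3` → data = [11, 25, 19, 57, 12, 70]
`out = data[3]` → out = 57
So out = 57

Answer: 57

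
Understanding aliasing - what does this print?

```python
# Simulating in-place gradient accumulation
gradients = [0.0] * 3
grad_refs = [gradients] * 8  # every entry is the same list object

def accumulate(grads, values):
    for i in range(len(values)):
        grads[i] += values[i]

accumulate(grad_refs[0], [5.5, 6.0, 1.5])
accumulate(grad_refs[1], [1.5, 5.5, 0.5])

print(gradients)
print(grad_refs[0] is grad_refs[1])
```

Key concept: gradient accumulation aliasing.
Step by step:
`gradients = [0.0] * 3` → gradients = [0.0, 0.0, 0.0]
`grad_refs = [gradients] * 8` → grad_refs = [[0.0, 0.0, 0.0], [0.0, 0.0, 0.0], [0.0, 0.0, 0.0], [0.0, 0.0, 0.0], [0.0, 0.0, 0.0], [0.0, 0.0, 0.0], [0.0, 0.0, 0.0], [0.0, 0.0, 0.0]]
`accumulate(grad_refs[0], [5.5, 6.0, 1.5])` → gradients = [5.5, 6.0, 1.5]; grad_refs = [[5.5, 6.0, 1.5], [5.5, 6.0, 1.5], [5.5, 6.0, 1.5], [5.5, 6.0, 1.5], [5.5, 6.0, 1.5], [5.5, 6.0, 1.5], [5.5, 6.0, 1.5], [5.5, 6.0, 1.5]]
`accumulate(grad_refs[1], [1.5, 5.5, 0.5])` → gradients = [7.0, 11.5, 2.0]; grad_refs = [[7.0, 11.5, 2.0], [7.0, 11.5, 2.0], [7.0, 11.5, 2.0], [7.0, 11.5, 2.0], [7.0, 11.5, 2.0], [7.0, 11.5, 2.0], [7.0, 11.5, 2.0], [7.0, 11.5, 2.0]]
`print(gradients)` → prints [7.0, 11.5, 2.0]
`print(grad_refs[0] is grad_refs[1])` → prints True

Answer:
[7.0, 11.5, 2.0]
True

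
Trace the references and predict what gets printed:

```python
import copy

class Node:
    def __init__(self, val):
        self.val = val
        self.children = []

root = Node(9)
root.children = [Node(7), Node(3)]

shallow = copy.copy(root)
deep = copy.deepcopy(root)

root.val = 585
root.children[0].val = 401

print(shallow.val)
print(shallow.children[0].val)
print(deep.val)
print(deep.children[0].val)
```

Key concept: deep copy with custom objects.
Step by step:
`root = Node(9)` → root = Node(val=9, children=[])
`root.children = [Node(7), Node(3)]` → root = Node(val=9, children=[Node(val=7, children=[]), Node(val=3, children=[])])
`shallow = copy.copy(root)` → shallow = Node(val=9, children=[Node(val=7, children=[]), Node(val=3, children=[])])
`deep = copy.deepcopy(root)` → deep = Node(val=9, children=[Node(val=7, children=[]), Node(val=3, children=[])])
`root.val = 585` → root = Node(val=585, children=[Node(val=7, children=[]), Node(val=3, children=[])])
`root.children[0].val = 401` → root = Node(val=585, children=[Node(val=401, children=[]), Node(val=3, children=[])]); shallow = Node(val=9, children=[Node(val=401, children=[]), Node(val=3, children=[])])
`print(shallow.val)` → prints 9
`print(shallow.children[0].val)` → prints 401
`print(deep.val)` → prints 9
`print(deep.children[0].val)` → prints 7

Answer:
9
401
9
7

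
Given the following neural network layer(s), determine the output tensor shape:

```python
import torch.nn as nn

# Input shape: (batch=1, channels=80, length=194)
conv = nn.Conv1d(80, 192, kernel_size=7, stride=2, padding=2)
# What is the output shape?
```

Input: (1, 80, 194) -> Output: (1, 192, 96)

Answer: (1, 192, 96)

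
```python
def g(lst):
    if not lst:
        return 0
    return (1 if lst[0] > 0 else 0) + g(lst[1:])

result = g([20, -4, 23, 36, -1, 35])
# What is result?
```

Count of positive elements in [20, -4, 23, 36, -1, 35] = 4

Answer: 4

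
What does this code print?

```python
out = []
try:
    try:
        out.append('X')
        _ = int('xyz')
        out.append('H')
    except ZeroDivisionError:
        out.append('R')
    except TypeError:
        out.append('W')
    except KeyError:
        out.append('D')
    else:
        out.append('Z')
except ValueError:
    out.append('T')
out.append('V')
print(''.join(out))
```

Execution trace: 'X' (try body) → 'T' (outer except ValueError) → 'V' (after the try/except). Output: XTV

Answer: XTV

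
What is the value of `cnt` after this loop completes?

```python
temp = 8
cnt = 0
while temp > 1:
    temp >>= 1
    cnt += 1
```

Count right shifts until 1
`cnt` takes the values: 0 → 1 → 2 → 3

Answer: 3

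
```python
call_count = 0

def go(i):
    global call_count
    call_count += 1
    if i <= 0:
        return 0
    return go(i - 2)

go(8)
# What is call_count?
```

Linear recursion stepping by 2: 5 calls from i=8 down to ≤0.

Answer: 5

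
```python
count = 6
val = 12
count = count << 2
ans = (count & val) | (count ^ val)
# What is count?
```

Trace:
`count = 6` → count = 6
`val = 12` → val = 12
`count = count << 2` → count = 24
`ans = (count & val) | (count ^ val)` → ans = 28
So count = 24

Answer: 24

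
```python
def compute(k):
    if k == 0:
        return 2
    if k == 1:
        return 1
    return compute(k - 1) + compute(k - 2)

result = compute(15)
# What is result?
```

Build up from base cases: compute(0)=2, compute(1)=1, compute(2)=3, compute(3)=4, compute(4)=7, compute(5)=11, compute(6)=18, ..., compute(15)=1364

Answer: 1364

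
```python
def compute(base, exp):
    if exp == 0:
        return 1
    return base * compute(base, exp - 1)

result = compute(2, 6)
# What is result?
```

compute(2, 6) = 2 * 2 * 2 * 2 * 2 * 2 = 64

Answer: 64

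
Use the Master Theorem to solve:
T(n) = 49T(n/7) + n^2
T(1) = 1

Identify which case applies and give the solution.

a=49, b=7, f(n)=n^2. log_7(49) = 2. Since c=2 = 2, Case 2 applies: T(n) = Θ(n^log_b(a) · log n) = O(n^2 log n).

Answer: O(n^2 log n) - Case 2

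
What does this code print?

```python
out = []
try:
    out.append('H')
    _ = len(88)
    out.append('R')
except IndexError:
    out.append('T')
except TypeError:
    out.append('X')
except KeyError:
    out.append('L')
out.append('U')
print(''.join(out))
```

Execution trace: 'H' (try body) → 'X' (except TypeError) → 'U' (after the try/except). Output: HXU

Answer: HXU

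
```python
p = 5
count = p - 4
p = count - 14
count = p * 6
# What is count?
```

Trace:
`p = 5` → p = 5
`count = p - 4` → count = 1
`p = count - 14` → p = -13
`count = p * 6` → count = -78
So count = -78

Answer: -78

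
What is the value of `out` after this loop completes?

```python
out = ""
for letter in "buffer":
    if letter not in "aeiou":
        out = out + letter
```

Remove vowels from 'buffer'
`out` takes the values: "" → "b" → "bf" → "bff" → "bffr"

Answer: "bffr"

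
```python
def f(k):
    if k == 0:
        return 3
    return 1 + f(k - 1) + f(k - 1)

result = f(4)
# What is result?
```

f(k) = 1 + 2·f(k-1), f(0)=3. Closed form: (3+1)·2^4 - 1 = 63.

Answer: 63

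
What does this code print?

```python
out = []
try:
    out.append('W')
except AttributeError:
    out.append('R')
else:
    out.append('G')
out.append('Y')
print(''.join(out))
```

Execution trace: 'W' (try body, no exception) → 'G' (else) → 'Y' (after the try/except). Output: WGY

Answer: WGY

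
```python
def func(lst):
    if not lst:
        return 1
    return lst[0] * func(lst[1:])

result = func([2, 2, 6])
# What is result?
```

Product over [2, 2, 6] = 2 * 2 * 6 = 24

Answer: 24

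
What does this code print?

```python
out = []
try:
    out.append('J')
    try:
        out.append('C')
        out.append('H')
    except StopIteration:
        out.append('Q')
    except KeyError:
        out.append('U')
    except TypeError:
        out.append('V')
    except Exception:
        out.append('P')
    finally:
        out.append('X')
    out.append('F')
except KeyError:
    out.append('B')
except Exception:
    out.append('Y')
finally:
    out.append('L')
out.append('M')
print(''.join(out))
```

Execution trace: 'J' (try body) → 'C' (inner try body) → 'H' (inner try body, no exception) → 'X' (inner finally) → 'F' (try body, no exception) → 'L' (finally) → 'M' (after the try/except). Output: JCHXFLM

Answer: JCHXFLM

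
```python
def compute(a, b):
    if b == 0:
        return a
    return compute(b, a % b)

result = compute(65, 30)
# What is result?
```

compute(65, 30) -> compute(30, 5) -> compute(5, 0) -> 5

Answer: 5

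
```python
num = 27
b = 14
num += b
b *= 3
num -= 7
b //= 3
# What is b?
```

Trace:
`num = 27` → num = 27
`b = 14` → b = 14
`num += b` → num = 41
`b *= 3` → b = 42
`num -= 7` → num = 34
`b //= 3` → b = 14
So b = 14

Answer: 14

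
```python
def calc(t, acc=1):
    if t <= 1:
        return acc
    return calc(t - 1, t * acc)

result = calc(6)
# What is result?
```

Accumulator trace (n, acc): (6, 1) -> (5, 6) -> (4, 30) -> (3, 120) -> (2, 360) -> (1, 720) -> return 720

Answer: 720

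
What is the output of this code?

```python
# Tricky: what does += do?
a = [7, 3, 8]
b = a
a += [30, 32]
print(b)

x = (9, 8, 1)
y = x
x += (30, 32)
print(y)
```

Key concept: += behavior differs for mutable vs immutable.
Step by step:
`a = [7, 3, 8]` → a = [7, 3, 8]
`b = a` → b = [7, 3, 8] (same object as a)
`a += [30, 32]` → a = [7, 3, 8, 30, 32] (same object as b); b = [7, 3, 8, 30, 32] (same object as a)
`print(b)` → prints [7, 3, 8, 30, 32]
`x = (9, 8, 1)` → x = (9, 8, 1)
`y = x` → y = (9, 8, 1)
`x += (30, 32)` → x = (9, 8, 1, 30, 32)
`print(y)` → prints (9, 8, 1)

Answer:
[7, 3, 8, 30, 32]
(9, 8, 1)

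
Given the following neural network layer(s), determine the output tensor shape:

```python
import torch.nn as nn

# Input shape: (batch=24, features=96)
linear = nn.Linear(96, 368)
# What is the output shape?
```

Input: (24, 96) -> Output: (24, 368)

Answer: (24, 368)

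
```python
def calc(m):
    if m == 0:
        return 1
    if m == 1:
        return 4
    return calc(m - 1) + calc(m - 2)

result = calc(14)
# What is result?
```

Build up from base cases: calc(0)=1, calc(1)=4, calc(2)=5, calc(3)=9, calc(4)=14, calc(5)=23, calc(6)=37, ..., calc(14)=1741

Answer: 1741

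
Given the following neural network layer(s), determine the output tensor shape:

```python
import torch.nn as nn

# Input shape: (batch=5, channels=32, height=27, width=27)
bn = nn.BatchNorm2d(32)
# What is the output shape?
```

Input: (5, 32, 27, 27) -> Output: (5, 32, 27, 27)

Answer: (5, 32, 27, 27)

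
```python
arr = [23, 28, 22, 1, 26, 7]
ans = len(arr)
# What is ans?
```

Trace:
`arr = [23, 28, 22, 1, 26, 7]` → arr = [23, 28, 22, 1, 26, 7]
`ans = len(arr)` → ans = 6
So ans = 6

Answer: 6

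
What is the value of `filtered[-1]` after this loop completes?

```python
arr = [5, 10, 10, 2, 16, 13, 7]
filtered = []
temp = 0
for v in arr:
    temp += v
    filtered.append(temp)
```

Cumulative sum ends at 63
`filtered` takes the values: [] → [5] → [5, 15] → [5, 15, 25] → [5, 15, 25, 27] → [5, 15, 25, 27, 43] → [5, 15, 25, 27, 43, 56] → [5, 15, 25, 27, 43, 56, 63]
So `filtered[-1]` = 63

Answer: 63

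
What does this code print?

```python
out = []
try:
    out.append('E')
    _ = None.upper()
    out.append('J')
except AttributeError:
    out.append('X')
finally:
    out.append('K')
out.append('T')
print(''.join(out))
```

Execution trace: 'E' (try body) → 'X' (except AttributeError) → 'K' (finally) → 'T' (after the try/except). Output: EXKT

Answer: EXKT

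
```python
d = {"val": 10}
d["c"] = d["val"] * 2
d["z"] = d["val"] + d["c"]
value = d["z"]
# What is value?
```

Trace:
`d = {"val": 10}` → d = {'val': 10}
`d["c"] = d["val"] * 2` → d = {'val': 10, 'c': 20}
`d["z"] = d["val"] + d["c"]` → d = {'val': 10, 'c': 20, 'z': 30}
`value = d["z"]` → value = 30
So value = 30

Answer: 30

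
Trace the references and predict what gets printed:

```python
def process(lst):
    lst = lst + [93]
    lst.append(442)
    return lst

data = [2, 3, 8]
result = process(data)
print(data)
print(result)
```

Key concept: rebinding parameter vs mutation.
Step by step:
`data = [2, 3, 8]` → data = [2, 3, 8]
`result = process(data)` → result = [2, 3, 8, 93, 442]
`print(data)` → prints [2, 3, 8]
`print(result)` → prints [2, 3, 8, 93, 442]

Answer:
[2, 3, 8]
[2, 3, 8, 93, 442]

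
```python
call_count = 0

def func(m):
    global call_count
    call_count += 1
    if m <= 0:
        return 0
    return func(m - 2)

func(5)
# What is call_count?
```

Linear recursion stepping by 2: 4 calls from m=5 down to ≤0.

Answer: 4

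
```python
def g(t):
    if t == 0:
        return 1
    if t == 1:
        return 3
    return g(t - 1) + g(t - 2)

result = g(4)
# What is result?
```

Build up from base cases: g(0)=1, g(1)=3, g(2)=4, g(3)=7, g(4)=11

Answer: 11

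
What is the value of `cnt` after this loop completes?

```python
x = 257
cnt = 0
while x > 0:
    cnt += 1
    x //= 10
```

Count digits by repeated division by 10
`cnt` takes the values: 0 → 1 → 2 → 3

Answer: 3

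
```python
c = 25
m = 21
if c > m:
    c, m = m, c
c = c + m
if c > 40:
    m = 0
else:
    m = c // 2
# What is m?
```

Trace:
`c = 25` → c = 25
`m = 21` → m = 21
`if c > m: ...` → c > m is True → c = 21; m = 25
`c = c + m` → c = 46
`if c > 40: ...` → c > 40 is True → m = 0
So m = 0

Answer: 0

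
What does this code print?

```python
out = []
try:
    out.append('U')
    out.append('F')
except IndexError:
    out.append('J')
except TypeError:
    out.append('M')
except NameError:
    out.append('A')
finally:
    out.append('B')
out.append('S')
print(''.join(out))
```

Execution trace: 'U' (try body) → 'F' (try body, no exception) → 'B' (finally) → 'S' (after the try/except). Output: UFBS

Answer: UFBS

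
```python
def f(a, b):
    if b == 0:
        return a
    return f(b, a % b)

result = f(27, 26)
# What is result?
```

f(27, 26) -> f(26, 1) -> f(1, 0) -> 1

Answer: 1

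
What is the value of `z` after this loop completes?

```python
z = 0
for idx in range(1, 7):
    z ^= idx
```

XOR of 1 to 6
`z` takes the values: 0 → 1 → 3 → 0 → 4 → 1 → 7

Answer: 7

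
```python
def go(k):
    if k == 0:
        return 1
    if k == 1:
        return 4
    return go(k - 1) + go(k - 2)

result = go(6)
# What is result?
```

Build up from base cases: go(0)=1, go(1)=4, go(2)=5, go(3)=9, go(4)=14, go(5)=23, go(6)=37

Answer: 37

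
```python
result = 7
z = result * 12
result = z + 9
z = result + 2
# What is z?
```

Trace:
`result = 7` → result = 7
`z = result * 12` → z = 84
`result = z + 9` → result = 93
`z = result + 2` → z = 95
So z = 95

Answer: 95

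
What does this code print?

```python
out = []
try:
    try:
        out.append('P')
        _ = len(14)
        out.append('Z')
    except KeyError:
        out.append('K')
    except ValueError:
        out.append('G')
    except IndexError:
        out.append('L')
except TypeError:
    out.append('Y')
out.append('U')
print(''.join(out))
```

Execution trace: 'P' (try body) → 'Y' (outer except TypeError) → 'U' (after the try/except). Output: PYU

Answer: PYU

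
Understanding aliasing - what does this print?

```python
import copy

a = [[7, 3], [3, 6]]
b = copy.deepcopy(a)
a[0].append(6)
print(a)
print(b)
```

Key concept: deep copy is fully independent.
Step by step:
`a = [[7, 3], [3, 6]]` → a = [[7, 3], [3, 6]]
`b = copy.deepcopy(a)` → b = [[7, 3], [3, 6]]
`a[0].append(6)` → a = [[7, 3, 6], [3, 6]]
`print(a)` → prints [[7, 3, 6], [3, 6]]
`print(b)` → prints [[7, 3], [3, 6]]

Answer:
[[7, 3, 6], [3, 6]]
[[7, 3], [3, 6]]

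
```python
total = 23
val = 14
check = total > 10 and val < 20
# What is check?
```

Trace:
`total = 23` → total = 23
`val = 14` → val = 14
`check = total > 10 and val < 20` → check = True
So check = True

Answer: True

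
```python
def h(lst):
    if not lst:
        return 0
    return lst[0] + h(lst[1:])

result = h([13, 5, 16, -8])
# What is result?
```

13 + 5 + 16 + (-8) + 0 = 26

Answer: 26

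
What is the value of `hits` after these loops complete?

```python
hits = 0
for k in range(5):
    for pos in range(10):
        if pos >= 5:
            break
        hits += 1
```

Inner breaks at 5, outer runs 5 times
`hits` takes the values: 0 → 1 → 2 → 3 → 4 → 5 → 6 → 7 → 8 → 9 → 10 → 11 → 12 → 13 → 14 → 15 → 16 → 17 → 18 → 19 → 20 → 21 → 22 → 23 → 24 → 25

Answer: 25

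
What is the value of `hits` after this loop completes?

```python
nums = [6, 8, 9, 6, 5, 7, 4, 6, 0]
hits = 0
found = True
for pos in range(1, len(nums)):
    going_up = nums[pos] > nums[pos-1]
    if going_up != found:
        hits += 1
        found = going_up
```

Count direction changes in [6, 8, 9, 6, 5, 7, 4, 6, 0]
`hits` takes the values: 0 → 1 → 2 → 3 → 4 → 5

Answer: 5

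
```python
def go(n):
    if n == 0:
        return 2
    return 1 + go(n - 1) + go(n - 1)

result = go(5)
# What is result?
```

go(n) = 1 + 2·go(n-1), go(0)=2. Closed form: (2+1)·2^5 - 1 = 95.

Answer: 95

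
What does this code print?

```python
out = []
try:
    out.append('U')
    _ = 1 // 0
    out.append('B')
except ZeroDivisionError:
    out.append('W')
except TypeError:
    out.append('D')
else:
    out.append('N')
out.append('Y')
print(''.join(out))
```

Execution trace: 'U' (try body) → 'W' (except ZeroDivisionError) → 'Y' (after the try/except). Output: UWY

Answer: UWY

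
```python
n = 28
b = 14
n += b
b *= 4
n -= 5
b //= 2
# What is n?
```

Trace:
`n = 28` → n = 28
`b = 14` → b = 14
`n += b` → n = 42
`b *= 4` → b = 56
`n -= 5` → n = 37
`b //= 2` → b = 28
So n = 37

Answer: 37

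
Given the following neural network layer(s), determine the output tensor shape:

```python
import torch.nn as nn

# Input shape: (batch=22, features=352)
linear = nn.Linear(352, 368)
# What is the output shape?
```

Input: (22, 352) -> Output: (22, 368)

Answer: (22, 368)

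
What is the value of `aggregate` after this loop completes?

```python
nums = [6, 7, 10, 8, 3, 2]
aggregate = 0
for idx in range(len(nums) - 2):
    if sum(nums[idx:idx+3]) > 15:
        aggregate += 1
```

Count windows with sum > 15
`aggregate` takes the values: 0 → 1 → 2 → 3

Answer: 3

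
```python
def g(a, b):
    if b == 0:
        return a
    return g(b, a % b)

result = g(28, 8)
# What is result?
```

g(28, 8) -> g(8, 4) -> g(4, 0) -> 4

Answer: 4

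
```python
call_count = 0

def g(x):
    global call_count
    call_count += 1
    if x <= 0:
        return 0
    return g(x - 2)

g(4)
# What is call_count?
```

Linear recursion stepping by 2: 3 calls from x=4 down to ≤0.

Answer: 3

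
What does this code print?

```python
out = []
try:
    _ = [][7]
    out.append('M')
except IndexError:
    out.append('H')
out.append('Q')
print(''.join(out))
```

Execution trace: 'H' (except IndexError) → 'Q' (after the try/except). Output: HQ

Answer: HQ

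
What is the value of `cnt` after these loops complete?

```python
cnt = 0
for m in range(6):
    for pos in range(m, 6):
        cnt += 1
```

Upper triangle: 6 + 5 + ... + 1
`cnt` takes the values: 0 → 1 → 2 → 3 → 4 → 5 → 6 → 7 → 8 → 9 → 10 → 11 → 12 → 13 → 14 → 15 → 16 → 17 → 18 → 19 → 20 → 21

Answer: 21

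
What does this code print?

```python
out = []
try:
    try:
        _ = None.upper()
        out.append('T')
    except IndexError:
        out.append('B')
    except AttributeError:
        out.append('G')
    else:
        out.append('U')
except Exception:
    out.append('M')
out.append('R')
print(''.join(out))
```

Execution trace: 'G' (inner except AttributeError) → 'R' (after the try/except). Output: GR

Answer: GR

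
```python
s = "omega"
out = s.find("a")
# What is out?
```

Trace:
`s = "omega"` → s = 'omega'
`out = s.find("a")` → out = 4
So out = 4

Answer: 4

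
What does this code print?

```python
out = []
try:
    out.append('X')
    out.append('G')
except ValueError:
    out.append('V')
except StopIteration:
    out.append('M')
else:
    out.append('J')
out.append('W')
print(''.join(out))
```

Execution trace: 'X' (try body) → 'G' (try body, no exception) → 'J' (else) → 'W' (after the try/except). Output: XGJW

Answer: XGJW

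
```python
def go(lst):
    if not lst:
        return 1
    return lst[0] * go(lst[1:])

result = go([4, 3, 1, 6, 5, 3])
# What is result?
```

Product over [4, 3, 1, 6, 5, 3] = 4 * 3 * 1 * 6 * 5 * 3 = 1080

Answer: 1080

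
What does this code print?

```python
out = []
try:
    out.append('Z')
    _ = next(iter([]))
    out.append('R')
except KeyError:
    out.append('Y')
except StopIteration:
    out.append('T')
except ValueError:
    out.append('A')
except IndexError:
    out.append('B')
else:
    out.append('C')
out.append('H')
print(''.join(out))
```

Execution trace: 'Z' (try body) → 'T' (except StopIteration) → 'H' (after the try/except). Output: ZTH

Answer: ZTH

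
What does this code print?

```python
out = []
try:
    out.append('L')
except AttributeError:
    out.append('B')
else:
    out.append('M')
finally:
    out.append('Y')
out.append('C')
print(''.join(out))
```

Execution trace: 'L' (try body, no exception) → 'M' (else) → 'Y' (finally) → 'C' (after the try/except). Output: LMYC

Answer: LMYC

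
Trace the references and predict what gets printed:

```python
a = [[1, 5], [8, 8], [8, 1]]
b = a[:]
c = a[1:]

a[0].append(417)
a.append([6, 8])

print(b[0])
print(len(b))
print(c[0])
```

Key concept: slice with nested mutation.
Step by step:
`a = [[1, 5], [8, 8], [8, 1]]` → a = [[1, 5], [8, 8], [8, 1]]
`b = a[:]` → b = [[1, 5], [8, 8], [8, 1]]
`c = a[1:]` → c = [[8, 8], [8, 1]]
`a[0].append(417)` → a = [[1, 5, 417], [8, 8], [8, 1]]; b = [[1, 5, 417], [8, 8], [8, 1]]
`a.append([6, 8])` → a = [[1, 5, 417], [8, 8], [8, 1], [6, 8]]
`print(b[0])` → prints [1, 5, 417]
`print(len(b))` → prints 3
`print(c[0])` → prints [8, 8]

Answer:
[1, 5, 417]
3
[8, 8]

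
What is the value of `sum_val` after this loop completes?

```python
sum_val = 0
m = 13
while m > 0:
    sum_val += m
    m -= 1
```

Sum 13 down to 1
`sum_val` takes the values: 0 → 13 → 25 → 36 → 46 → 55 → 63 → 70 → 76 → 81 → 85 → 88 → 90 → 91

Answer: 91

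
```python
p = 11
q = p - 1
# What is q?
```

Trace:
`p = 11` → p = 11
`q = p - 1` → q = 10
So q = 10

Answer: 10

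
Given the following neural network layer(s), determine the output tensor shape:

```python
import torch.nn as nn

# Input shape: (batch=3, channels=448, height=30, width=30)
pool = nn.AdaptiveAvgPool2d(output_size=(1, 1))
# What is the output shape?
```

Input: (3, 448, 30, 30) -> Output: (3, 448, 1, 1)

Answer: (3, 448, 1, 1)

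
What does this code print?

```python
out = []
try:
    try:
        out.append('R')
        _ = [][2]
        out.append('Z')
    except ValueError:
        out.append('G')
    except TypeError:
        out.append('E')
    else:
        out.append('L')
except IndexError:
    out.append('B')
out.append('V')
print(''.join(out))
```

Execution trace: 'R' (try body) → 'B' (outer except IndexError) → 'V' (after the try/except). Output: RBV

Answer: RBV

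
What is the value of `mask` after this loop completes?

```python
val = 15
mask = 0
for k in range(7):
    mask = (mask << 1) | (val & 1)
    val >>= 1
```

Reverse lowest 7 bits of 15
`mask` takes the values: 0 → 1 → 3 → 7 → 15 → 30 → 60 → 120

Answer: 120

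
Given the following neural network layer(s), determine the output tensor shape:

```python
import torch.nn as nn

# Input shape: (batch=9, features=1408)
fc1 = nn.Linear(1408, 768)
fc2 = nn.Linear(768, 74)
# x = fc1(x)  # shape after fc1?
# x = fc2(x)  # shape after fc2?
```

Input: (9, 1408) -> after fc1: (9, 768) -> Output: (9, 74)

Answer: (9, 74)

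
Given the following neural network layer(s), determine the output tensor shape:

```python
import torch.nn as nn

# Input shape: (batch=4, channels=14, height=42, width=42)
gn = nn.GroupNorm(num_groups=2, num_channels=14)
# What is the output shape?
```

Input: (4, 14, 42, 42) -> Output: (4, 14, 42, 42)

Answer: (4, 14, 42, 42)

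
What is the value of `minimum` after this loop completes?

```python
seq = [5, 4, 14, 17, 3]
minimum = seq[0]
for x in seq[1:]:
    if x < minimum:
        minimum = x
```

Minimum of [5, 4, 14, 17, 3]
`minimum` takes the values: 5 → 4 → 3

Answer: 3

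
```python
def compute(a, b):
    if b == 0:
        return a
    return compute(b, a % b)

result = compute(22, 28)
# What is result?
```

compute(22, 28) -> compute(28, 22) -> compute(22, 6) -> compute(6, 4) -> compute(4, 2) -> compute(2, 0) -> 2

Answer: 2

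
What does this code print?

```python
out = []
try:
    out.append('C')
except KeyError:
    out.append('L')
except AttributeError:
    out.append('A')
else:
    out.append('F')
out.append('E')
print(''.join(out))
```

Execution trace: 'C' (try body, no exception) → 'F' (else) → 'E' (after the try/except). Output: CFE

Answer: CFE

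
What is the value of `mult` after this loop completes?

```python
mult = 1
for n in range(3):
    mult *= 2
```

2^3 = 8
`mult` takes the values: 1 → 2 → 4 → 8

Answer: 8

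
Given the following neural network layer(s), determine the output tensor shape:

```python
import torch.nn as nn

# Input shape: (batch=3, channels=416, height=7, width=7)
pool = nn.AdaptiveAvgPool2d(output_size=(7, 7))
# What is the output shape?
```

Input: (3, 416, 7, 7) -> Output: (3, 416, 7, 7)

Answer: (3, 416, 7, 7)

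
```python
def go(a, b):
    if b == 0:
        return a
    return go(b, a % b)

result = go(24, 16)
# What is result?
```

go(24, 16) -> go(16, 8) -> go(8, 0) -> 8

Answer: 8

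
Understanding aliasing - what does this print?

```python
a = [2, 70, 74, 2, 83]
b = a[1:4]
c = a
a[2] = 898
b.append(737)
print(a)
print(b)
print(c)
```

Key concept: slice vs alias.
Step by step:
`a = [2, 70, 74, 2, 83]` → a = [2, 70, 74, 2, 83]
`b = a[1:4]` → b = [70, 74, 2]
`c = a` → c = [2, 70, 74, 2, 83] (same object as a)
`a[2] = 898` → a = [2, 70, 898, 2, 83] (same object as c); c = [2, 70, 898, 2, 83] (same object as a)
`b.append(737)` → b = [70, 74, 2, 737]
`print(a)` → prints [2, 70, 898, 2, 83]
`print(b)` → prints [70, 74, 2, 737]
`print(c)` → prints [2, 70, 898, 2, 83]

Answer:
[2, 70, 898, 2, 83]
[70, 74, 2, 737]
[2, 70, 898, 2, 83]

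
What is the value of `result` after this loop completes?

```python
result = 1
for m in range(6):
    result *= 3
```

3^6 = 729
`result` takes the values: 1 → 3 → 9 → 27 → 81 → 243 → 729

Answer: 729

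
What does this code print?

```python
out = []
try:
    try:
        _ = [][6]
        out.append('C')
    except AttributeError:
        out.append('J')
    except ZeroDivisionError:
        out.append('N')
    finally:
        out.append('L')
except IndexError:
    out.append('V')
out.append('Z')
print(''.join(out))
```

Execution trace: 'L' (finally) → 'V' (outer except IndexError) → 'Z' (after the try/except). Output: LVZ

Answer: LVZ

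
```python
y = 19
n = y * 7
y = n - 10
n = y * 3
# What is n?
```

Trace:
`y = 19` → y = 19
`n = y * 7` → n = 133
`y = n - 10` → y = 123
`n = y * 3` → n = 369
So n = 369

Answer: 369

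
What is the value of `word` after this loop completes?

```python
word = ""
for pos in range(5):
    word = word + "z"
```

Repeat 'z' 5 times
`word` takes the values: "" → "z" → "zz" → "zzz" → "zzzz" → "zzzzz"

Answer: "zzzzz"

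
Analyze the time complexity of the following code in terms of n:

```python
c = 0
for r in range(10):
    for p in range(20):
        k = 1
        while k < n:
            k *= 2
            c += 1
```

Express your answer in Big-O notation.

Each loop level contributes: 1 × 1 × log n. Multiplying the contributions gives O(log n).

Answer: O(log n)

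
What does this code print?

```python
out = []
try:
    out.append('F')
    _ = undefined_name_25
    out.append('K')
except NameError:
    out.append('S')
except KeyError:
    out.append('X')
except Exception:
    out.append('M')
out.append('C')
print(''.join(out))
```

Execution trace: 'F' (try body) → 'S' (except NameError) → 'C' (after the try/except). Output: FSC

Answer: FSC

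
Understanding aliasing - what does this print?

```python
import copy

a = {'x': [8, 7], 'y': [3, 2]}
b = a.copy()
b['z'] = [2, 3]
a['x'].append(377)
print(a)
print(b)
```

Key concept: shallow copy of dict with mutable values.
Step by step:
`a = {'x': [8, 7], 'y': [3, 2]}` → a = {'x': [8, 7], 'y': [3, 2]}
`b = a.copy()` → b = {'x': [8, 7], 'y': [3, 2]}
`b['z'] = [2, 3]` → b = {'x': [8, 7], 'y': [3, 2], 'z': [2, 3]}
`a['x'].append(377)` → a = {'x': [8, 7, 377], 'y': [3, 2]}; b = {'x': [8, 7, 377], 'y': [3, 2], 'z': [2, 3]}
`print(a)` → prints {'x': [8, 7, 377], 'y': [3, 2]}
`print(b)` → prints {'x': [8, 7, 377], 'y': [3, 2], 'z': [2, 3]}

Answer:
{'x': [8, 7, 377], 'y': [3, 2]}
{'x': [8, 7, 377], 'y': [3, 2], 'z': [2, 3]}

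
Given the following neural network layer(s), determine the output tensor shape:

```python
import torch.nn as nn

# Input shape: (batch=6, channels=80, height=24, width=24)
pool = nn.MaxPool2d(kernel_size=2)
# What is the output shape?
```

Input: (6, 80, 24, 24) -> Output: (6, 80, 12, 12)

Answer: (6, 80, 12, 12)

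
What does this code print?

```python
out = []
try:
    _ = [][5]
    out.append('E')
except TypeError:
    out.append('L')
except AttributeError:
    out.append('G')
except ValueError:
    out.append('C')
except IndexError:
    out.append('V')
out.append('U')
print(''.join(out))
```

Execution trace: 'V' (except IndexError) → 'U' (after the try/except). Output: VU

Answer: VU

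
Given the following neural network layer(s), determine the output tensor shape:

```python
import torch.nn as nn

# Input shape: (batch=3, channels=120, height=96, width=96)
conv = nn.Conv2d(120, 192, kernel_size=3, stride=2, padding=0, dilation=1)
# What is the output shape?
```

Input: (3, 120, 96, 96) -> Output: (3, 192, 47, 47)

Answer: (3, 192, 47, 47)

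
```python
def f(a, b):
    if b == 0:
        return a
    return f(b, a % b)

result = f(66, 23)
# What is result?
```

f(66, 23) -> f(23, 20) -> f(20, 3) -> f(3, 2) -> f(2, 1) -> f(1, 0) -> 1

Answer: 1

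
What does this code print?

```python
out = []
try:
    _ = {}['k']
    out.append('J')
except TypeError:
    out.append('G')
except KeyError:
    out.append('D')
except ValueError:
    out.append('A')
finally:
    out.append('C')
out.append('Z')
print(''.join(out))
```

Execution trace: 'D' (except KeyError) → 'C' (finally) → 'Z' (after the try/except). Output: DCZ

Answer: DCZ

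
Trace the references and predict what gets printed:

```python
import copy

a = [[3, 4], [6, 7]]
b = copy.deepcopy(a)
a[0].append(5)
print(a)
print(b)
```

Key concept: deep copy is fully independent.
Step by step:
`a = [[3, 4], [6, 7]]` → a = [[3, 4], [6, 7]]
`b = copy.deepcopy(a)` → b = [[3, 4], [6, 7]]
`a[0].append(5)` → a = [[3, 4, 5], [6, 7]]
`print(a)` → prints [[3, 4, 5], [6, 7]]
`print(b)` → prints [[3, 4], [6, 7]]

Answer:
[[3, 4, 5], [6, 7]]
[[3, 4], [6, 7]]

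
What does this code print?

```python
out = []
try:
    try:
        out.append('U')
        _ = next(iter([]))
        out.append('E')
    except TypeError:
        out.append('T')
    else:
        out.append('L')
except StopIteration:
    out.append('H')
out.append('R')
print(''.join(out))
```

Execution trace: 'U' (try body) → 'H' (outer except StopIteration) → 'R' (after the try/except). Output: UHR

Answer: UHR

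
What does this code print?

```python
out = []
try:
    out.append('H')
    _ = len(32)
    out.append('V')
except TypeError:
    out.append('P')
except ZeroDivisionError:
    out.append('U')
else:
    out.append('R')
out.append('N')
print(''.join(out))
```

Execution trace: 'H' (try body) → 'P' (except TypeError) → 'N' (after the try/except). Output: HPN

Answer: HPN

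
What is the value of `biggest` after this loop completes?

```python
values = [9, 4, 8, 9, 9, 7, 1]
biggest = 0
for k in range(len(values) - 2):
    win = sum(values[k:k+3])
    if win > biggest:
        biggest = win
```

Max sum of 3-element window in [9, 4, 8, 9, 9, 7, 1]
`biggest` takes the values: 0 → 21 → 26

Answer: 26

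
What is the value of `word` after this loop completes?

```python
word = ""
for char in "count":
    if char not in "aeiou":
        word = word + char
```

Remove vowels from 'count'
`word` takes the values: "" → "c" → "cn" → "cnt"

Answer: "cnt"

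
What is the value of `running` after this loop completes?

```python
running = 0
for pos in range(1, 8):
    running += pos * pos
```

Sum of squares 1² to 7² = 140
`running` takes the values: 0 → 1 → 5 → 14 → 30 → 55 → 91 → 140

Answer: 140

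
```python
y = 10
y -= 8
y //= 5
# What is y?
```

Trace:
`y = 10` → y = 10
`y -= 8` → y = 2
`y //= 5` → y = 0
So y = 0

Answer: 0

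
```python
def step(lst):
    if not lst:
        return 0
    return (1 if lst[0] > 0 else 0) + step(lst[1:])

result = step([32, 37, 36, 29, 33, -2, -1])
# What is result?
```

Count of positive elements in [32, 37, 36, 29, 33, -2, -1] = 5

Answer: 5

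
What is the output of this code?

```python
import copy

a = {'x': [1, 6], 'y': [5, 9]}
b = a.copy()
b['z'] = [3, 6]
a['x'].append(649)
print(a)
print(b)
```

Key concept: shallow copy of dict with mutable values.
Step by step:
`a = {'x': [1, 6], 'y': [5, 9]}` → a = {'x': [1, 6], 'y': [5, 9]}
`b = a.copy()` → b = {'x': [1, 6], 'y': [5, 9]}
`b['z'] = [3, 6]` → b = {'x': [1, 6], 'y': [5, 9], 'z': [3, 6]}
`a['x'].append(649)` → a = {'x': [1, 6, 649], 'y': [5, 9]}; b = {'x': [1, 6, 649], 'y': [5, 9], 'z': [3, 6]}
`print(a)` → prints {'x': [1, 6, 649], 'y': [5, 9]}
`print(b)` → prints {'x': [1, 6, 649], 'y': [5, 9], 'z': [3, 6]}

Answer:
{'x': [1, 6, 649], 'y': [5, 9]}
{'x': [1, 6, 649], 'y': [5, 9], 'z': [3, 6]}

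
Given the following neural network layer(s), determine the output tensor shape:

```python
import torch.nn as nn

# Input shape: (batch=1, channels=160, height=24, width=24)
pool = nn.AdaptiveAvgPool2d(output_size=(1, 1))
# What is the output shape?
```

Input: (1, 160, 24, 24) -> Output: (1, 160, 1, 1)

Answer: (1, 160, 1, 1)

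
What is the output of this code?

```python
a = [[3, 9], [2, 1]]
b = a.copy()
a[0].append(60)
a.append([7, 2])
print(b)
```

Key concept: shallow copy with nested lists.
Step by step:
`a = [[3, 9], [2, 1]]` → a = [[3, 9], [2, 1]]
`b = a.copy()` → b = [[3, 9], [2, 1]]
`a[0].append(60)` → a = [[3, 9, 60], [2, 1]]; b = [[3, 9, 60], [2, 1]]
`a.append([7, 2])` → a = [[3, 9, 60], [2, 1], [7, 2]]
`print(b)` → prints [[3, 9, 60], [2, 1]]

Answer: [[3, 9, 60], [2, 1]]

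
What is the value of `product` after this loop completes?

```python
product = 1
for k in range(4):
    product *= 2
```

2^4 = 16
`product` takes the values: 1 → 2 → 4 → 8 → 16

Answer: 16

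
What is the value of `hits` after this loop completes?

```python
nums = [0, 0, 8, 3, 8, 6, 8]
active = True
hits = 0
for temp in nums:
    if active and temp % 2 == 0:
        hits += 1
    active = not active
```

Count even values at even positions
`hits` takes the values: 0 → 1 → 2 → 3 → 4

Answer: 4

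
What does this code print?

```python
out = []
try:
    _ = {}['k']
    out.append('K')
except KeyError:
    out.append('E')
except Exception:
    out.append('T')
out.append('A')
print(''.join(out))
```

Execution trace: 'E' (except KeyError) → 'A' (after the try/except). Output: EA

Answer: EA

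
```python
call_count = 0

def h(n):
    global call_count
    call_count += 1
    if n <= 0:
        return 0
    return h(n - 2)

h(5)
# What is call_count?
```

Linear recursion stepping by 2: 4 calls from n=5 down to ≤0.

Answer: 4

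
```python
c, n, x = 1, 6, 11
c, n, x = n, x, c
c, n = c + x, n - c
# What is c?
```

Trace:
`c, n, x = 1, 6, 11` → c = 1; n = 6; x = 11
`c, n, x = n, x, c` → c = 6; n = 11; x = 1
`c, n = c + x, n - c` → c = 7; n = 5
So c = 7

Answer: 7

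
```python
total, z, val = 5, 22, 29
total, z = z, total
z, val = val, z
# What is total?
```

Trace:
`total, z, val = 5, 22, 29` → total = 5; z = 22; val = 29
`total, z = z, total` → total = 22; z = 5
`z, val = val, z` → z = 29; val = 5
So total = 22

Answer: 22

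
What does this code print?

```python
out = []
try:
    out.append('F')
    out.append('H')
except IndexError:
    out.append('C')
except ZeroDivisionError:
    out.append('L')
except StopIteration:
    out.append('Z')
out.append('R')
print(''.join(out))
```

Execution trace: 'F' (try body) → 'H' (try body, no exception) → 'R' (after the try/except). Output: FHR

Answer: FHR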